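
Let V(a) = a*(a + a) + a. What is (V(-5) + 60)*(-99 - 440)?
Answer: -56595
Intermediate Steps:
V(a) = a + 2*a² (V(a) = a*(2*a) + a = 2*a² + a = a + 2*a²)
(V(-5) + 60)*(-99 - 440) = (-5*(1 + 2*(-5)) + 60)*(-99 - 440) = (-5*(1 - 10) + 60)*(-539) = (-5*(-9) + 60)*(-539) = (45 + 60)*(-539) = 105*(-539) = -56595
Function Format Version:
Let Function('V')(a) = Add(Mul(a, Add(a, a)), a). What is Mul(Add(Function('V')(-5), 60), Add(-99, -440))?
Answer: -56595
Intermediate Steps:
Function('V')(a) = Add(a, Mul(2, Pow(a, 2))) (Function('V')(a) = Add(Mul(a, Mul(2, a)), a) = Add(Mul(2, Pow(a, 2)), a) = Add(a, Mul(2, Pow(a, 2))))
Mul(Add(Function('V')(-5), 60), Add(-99, -440)) = Mul(Add(Mul(-5, Add(1, Mul(2, -5))), 60), Add(-99, -440)) = Mul(Add(Mul(-5, Add(1, -10)), 60), -539) = Mul(Add(Mul(-5, -9), 60), -539) = Mul(Add(45, 60), -539) = Mul(105, -539) = -56595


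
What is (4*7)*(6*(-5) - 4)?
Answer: -952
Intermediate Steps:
(4*7)*(6*(-5) - 4) = 28*(-30 - 4) = 28*(-34) = -952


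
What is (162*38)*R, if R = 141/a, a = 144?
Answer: 24111/4 ≈ 6027.8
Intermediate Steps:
R = 47/48 (R = 141/144 = 141*(1/144) = 47/48 ≈ 0.97917)
(162*38)*R = (162*38)*(47/48) = 6156*(47/48) = 24111/4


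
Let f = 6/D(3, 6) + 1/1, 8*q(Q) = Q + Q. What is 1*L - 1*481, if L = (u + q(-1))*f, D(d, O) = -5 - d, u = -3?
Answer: -7709/16 ≈ -481.81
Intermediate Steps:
q(Q) = Q/4 (q(Q) = (Q + Q)/8 = (2*Q)/8 = Q/4)
f = ¼ (f = 6/(-5 - 1*3) + 1/1 = 6/(-5 - 3) + 1*1 = 6/(-8) + 1 = 6*(-⅛) + 1 = -¾ + 1 = ¼ ≈ 0.25000)
L = -13/16 (L = (-3 + (¼)*(-1))*(¼) = (-3 - ¼)*(¼) = -13/4*¼ = -13/16 ≈ -0.81250)
1*L - 1*481 = 1*(-13/16) - 1*481 = -13/16 - 481 = -7709/16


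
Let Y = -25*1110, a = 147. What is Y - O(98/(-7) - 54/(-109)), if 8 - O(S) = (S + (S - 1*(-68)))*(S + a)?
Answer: -264778930/11881 ≈ -22286.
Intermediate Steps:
O(S) = 8 - (68 + 2*S)*(147 + S) (O(S) = 8 - (S + (S - 1*(-68)))*(S + 147) = 8 - (S + (S + 68))*(147 + S) = 8 - (S + (68 + S))*(147 + S) = 8 - (68 + 2*S)*(147 + S))
Y = -27750
Y - O(98/(-7) - 54/(-109)) = -27750 - (-9988 - 362*(98/(-7) - 54/(-109)) - 2*(98/(-7) - 54/(-109))²) = -27750 - (-9988 - 362*(98*(-⅐) - 54*(-1/109)) - 2*(98*(-⅐) - 54*(-1/109))²) = -27750 - (-9988 - 362*(-14 + 54/109) - 2*(-14 + 54/109)²) = -27750 - (-9988 - 362*(-1472/109) - 2*(-1472/109)²) = -27750 - (-9988 + 532864/109 - 2*2166784/11881) = -27750 - (-9988 + 532864/109 - 4333568/11881) = -27750 - 1*(-64918820/11881) = -27750 + 64918820/11881 = -264778930/11881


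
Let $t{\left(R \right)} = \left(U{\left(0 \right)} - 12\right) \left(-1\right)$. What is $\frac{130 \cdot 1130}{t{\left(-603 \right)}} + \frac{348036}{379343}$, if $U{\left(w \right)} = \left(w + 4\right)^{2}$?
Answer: $- \frac{13931023639}{379343} \approx -36724.0$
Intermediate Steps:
$U{\left(w \right)} = \left(4 + w\right)^{2}$
$t{\left(R \right)} = -4$ ($t{\left(R \right)} = \left(\left(4 + 0\right)^{2} - 12\right) \left(-1\right) = \left(4^{2} - 12\right) \left(-1\right) = \left(16 - 12\right) \left(-1\right) = 4 \left(-1\right) = -4$)
$\frac{130 \cdot 1130}{t{\left(-603 \right)}} + \frac{348036}{379343} = \frac{130 \cdot 1130}{-4} + \frac{348036}{379343} = 146900 \left(- \frac{1}{4}\right) + 348036 \cdot \frac{1}{379343} = -36725 + \frac{348036}{379343} = - \frac{13931023639}{379343}$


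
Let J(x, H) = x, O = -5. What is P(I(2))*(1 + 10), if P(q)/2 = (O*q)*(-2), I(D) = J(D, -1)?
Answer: 440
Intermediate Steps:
I(D) = D
P(q) = 20*q (P(q) = 2*(-5*q*(-2)) = 2*(10*q) = 20*q)
P(I(2))*(1 + 10) = (20*2)*(1 + 10) = 40*11 = 440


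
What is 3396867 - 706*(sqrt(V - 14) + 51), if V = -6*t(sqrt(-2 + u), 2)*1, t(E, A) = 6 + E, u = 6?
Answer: 3360861 - 706*I*sqrt(62) ≈ 3.3609e+6 - 5559.0*I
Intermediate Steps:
V = -48 (V = -6*(6 + sqrt(-2 + 6))*1 = -6*(6 + sqrt(4))*1 = -6*(6 + 2)*1 = -6*8*1 = -48*1 = -48)
3396867 - 706*(sqrt(V - 14) + 51) = 3396867 - 706*(sqrt(-48 - 14) + 51) = 3396867 - 706*(sqrt(-62) + 51) = 3396867 - 706*(I*sqrt(62) + 51) = 3396867 - 706*(51 + I*sqrt(62)) = 3396867 - (36006 + 706*I*sqrt(62)) = 3396867 + (-36006 - 706*I*sqrt(62)) = 3360861 - 706*I*sqrt(62)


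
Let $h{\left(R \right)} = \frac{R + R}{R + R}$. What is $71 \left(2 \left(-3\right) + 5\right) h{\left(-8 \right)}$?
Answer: $-71$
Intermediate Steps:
$h{\left(R \right)} = 1$ ($h{\left(R \right)} = \frac{2 R}{2 R} = 2 R \frac{1}{2 R} = 1$)
$71 \left(2 \left(-3\right) + 5\right) h{\left(-8 \right)} = 71 \left(2 \left(-3\right) + 5\right) 1 = 71 \left(-6 + 5\right) 1 = 71 \left(-1\right) 1 = \left(-71\right) 1 = -71$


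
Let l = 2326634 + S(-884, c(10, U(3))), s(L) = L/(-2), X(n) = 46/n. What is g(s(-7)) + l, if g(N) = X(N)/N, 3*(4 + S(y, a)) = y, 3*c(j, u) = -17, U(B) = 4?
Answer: 341971846/147 ≈ 2.3263e+6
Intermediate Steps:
s(L) = -L/2 (s(L) = L*(-½) = -L/2)
c(j, u) = -17/3 (c(j, u) = (⅓)*(-17) = -17/3)
S(y, a) = -4 + y/3
l = 6979006/3 (l = 2326634 + (-4 + (⅓)*(-884)) = 2326634 + (-4 - 884/3) = 2326634 - 896/3 = 6979006/3 ≈ 2.3263e+6)
g(N) = 46/N² (g(N) = (46/N)/N = 46/N²)
g(s(-7)) + l = 46/(-½*(-7))² + 6979006/3 = 46/(7/2)² + 6979006/3 = 46*(4/49) + 6979006/3 = 184/49 + 6979006/3 = 341971846/147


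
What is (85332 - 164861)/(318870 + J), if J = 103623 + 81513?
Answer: -79529/504006 ≈ -0.15779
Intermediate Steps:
J = 185136
(85332 - 164861)/(318870 + J) = (85332 - 164861)/(318870 + 185136) = -79529/504006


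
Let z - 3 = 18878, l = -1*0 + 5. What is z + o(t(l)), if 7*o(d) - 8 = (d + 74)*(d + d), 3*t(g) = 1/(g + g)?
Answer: 59480971/3150 ≈ 18883.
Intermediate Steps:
l = 5 (l = 0 + 5 = 5)
z = 18881 (z = 3 + 18878 = 18881)
t(g) = 1/(6*g) (t(g) = 1/(3*(g + g)) = 1/(3*((2*g))) = (1/(2*g))/3 = 1/(6*g))
o(d) = 8/7 + 2*d*(74 + d)/7 (o(d) = 8/7 + ((d + 74)*(d + d))/7 = 8/7 + ((74 + d)*(2*d))/7 = 8/7 + (2*d*(74 + d))/7 = 8/7 + 2*d*(74 + d)/7)
z + o(t(l)) = 18881 + (8/7 + 2*((⅙)/5)²/7 + 148*((⅙)/5)/7) = 18881 + (8/7 + 2*((⅙)*(⅕))²/7 + 148*((⅙)*(⅕))/7) = 18881 + (8/7 + 2*(1/30)²/7 + (148/7)*(1/30)) = 18881 + (8/7 + (2/7)*(1/900) + 74/105) = 18881 + (8/7 + 1/3150 + 74/105) = 18881 + 5821/3150 = 59480971/3150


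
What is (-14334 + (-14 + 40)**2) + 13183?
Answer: -475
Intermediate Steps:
(-14334 + (-14 + 40)**2) + 13183 = (-14334 + 26**2) + 13183 = (-14334 + 676) + 13183 = -13658 + 13183 = -475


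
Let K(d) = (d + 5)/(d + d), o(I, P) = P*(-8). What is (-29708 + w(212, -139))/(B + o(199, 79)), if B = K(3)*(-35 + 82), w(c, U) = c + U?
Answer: 88905/1708 ≈ 52.052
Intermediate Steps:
o(I, P) = -8*P
K(d) = (5 + d)/(2*d) (K(d) = (5 + d)/((2*d)) = (5 + d)*(1/(2*d)) = (5 + d)/(2*d))
w(c, U) = U + c
B = 188/3 (B = ((1/2)*(5 + 3)/3)*(-35 + 82) = ((1/2)*(1/3)*8)*47 = (4/3)*47 = 188/3 ≈ 62.667)
(-29708 + w(212, -139))/(B + o(199, 79)) = (-29708 + (-139 + 212))/(188/3 - 8*79) = (-29708 + 73)/(188/3 - 632) = -29635/(-1708/3) = -29635*(-3/1708) = 88905/1708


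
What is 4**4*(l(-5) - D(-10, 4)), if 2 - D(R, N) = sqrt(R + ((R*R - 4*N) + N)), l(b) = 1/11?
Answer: -5376/11 + 256*sqrt(78) ≈ 1772.2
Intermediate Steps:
l(b) = 1/11
D(R, N) = 2 - sqrt(R + R**2 - 3*N) (D(R, N) = 2 - sqrt(R + ((R*R - 4*N) + N)) = 2 - sqrt(R + ((R**2 - 4*N) + N)) = 2 - sqrt(R + (R**2 - 3*N)) = 2 - sqrt(R + R**2 - 3*N))
4**4*(l(-5) - D(-10, 4)) = 4**4*(1/11 - (2 - sqrt(-10 + (-10)**2 - 3*4))) = 256*(1/11 - (2 - sqrt(-10 + 100 - 12))) = 256*(1/11 - (2 - sqrt(78))) = 256*(1/11 + (-2 + sqrt(78))) = 256*(-21/11 + sqrt(78)) = -5376/11 + 256*sqrt(78)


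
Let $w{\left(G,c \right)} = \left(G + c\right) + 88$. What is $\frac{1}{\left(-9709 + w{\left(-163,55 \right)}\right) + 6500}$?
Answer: $- \frac{1}{3229} \approx -0.00030969$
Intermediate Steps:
$w{\left(G,c \right)} = 88 + G + c$
$\frac{1}{\left(-9709 + w{\left(-163,55 \right)}\right) + 6500} = \frac{1}{\left(-9709 + \left(88 - 163 + 55\right)\right) + 6500} = \frac{1}{\left(-9709 - 20\right) + 6500} = \frac{1}{-9729 + 6500} = \frac{1}{-3229} = - \frac{1}{3229}$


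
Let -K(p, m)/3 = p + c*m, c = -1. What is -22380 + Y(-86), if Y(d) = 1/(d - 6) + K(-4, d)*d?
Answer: -112609/92 ≈ -1224.0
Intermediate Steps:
K(p, m) = -3*p + 3*m (K(p, m) = -3*(p - m) = -3*p + 3*m)
Y(d) = 1/(-6 + d) + d*(12 + 3*d) (Y(d) = 1/(d - 6) + (-3*(-4) + 3*d)*d = 1/(-6 + d) + (12 + 3*d)*d = 1/(-6 + d) + d*(12 + 3*d))
-22380 + Y(-86) = -22380 + (1 - 72*(-86) - 6*(-86)² + 3*(-86)³)/(-6 - 86) = -22380 + (1 + 6192 - 6*7396 + 3*(-636056))/(-92) = -22380 - (1 + 6192 - 44376 - 1908168)/92 = -22380 - 1/92*(-1946351) = -22380 + 1946351/92 = -112609/92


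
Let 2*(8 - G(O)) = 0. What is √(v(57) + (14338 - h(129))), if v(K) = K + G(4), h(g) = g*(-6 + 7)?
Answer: 3*√1586 ≈ 119.47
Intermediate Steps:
G(O) = 8 (G(O) = 8 - ½*0 = 8 + 0 = 8)
h(g) = g (h(g) = g*1 = g)
v(K) = 8 + K (v(K) = K + 8 = 8 + K)
√(v(57) + (14338 - h(129))) = √((8 + 57) + (14338 - 1*129)) = √(65 + (14338 - 129)) = √(65 + 14209) = √14274 = 3*√1586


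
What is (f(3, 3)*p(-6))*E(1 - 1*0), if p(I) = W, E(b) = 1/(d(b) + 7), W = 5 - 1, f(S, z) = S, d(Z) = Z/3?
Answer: 18/11 ≈ 1.6364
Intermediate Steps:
d(Z) = Z/3 (d(Z) = Z*(1/3) = Z/3)
W = 4
E(b) = 1/(7 + b/3) (E(b) = 1/(b/3 + 7) = 1/(7 + b/3))
p(I) = 4
(f(3, 3)*p(-6))*E(1 - 1*0) = (3*4)*(3/(21 + (1 - 1*0))) = 12*(3/(21 + (1 + 0))) = 12*(3/(21 + 1)) = 12*(3/22) = 18/11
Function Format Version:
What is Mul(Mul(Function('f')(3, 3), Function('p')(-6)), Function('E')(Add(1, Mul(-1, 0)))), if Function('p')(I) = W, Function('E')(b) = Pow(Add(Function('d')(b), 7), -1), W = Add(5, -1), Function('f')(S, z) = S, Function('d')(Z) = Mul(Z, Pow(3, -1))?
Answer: Rational(18, 11) ≈ 1.6364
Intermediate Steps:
Function('d')(Z) = Mul(Rational(1, 3), Z) (Function('d')(Z) = Mul(Z, Rational(1, 3)) = Mul(Rational(1, 3), Z))
W = 4
Function('E')(b) = Pow(Add(7, Mul(Rational(1, 3), b)), -1) (Function('E')(b) = Pow(Add(Mul(Rational(1, 3), b), 7), -1) = Pow(Add(7, Mul(Rational(1, 3), b)), -1))
Function('p')(I) = 4
Mul(Mul(Function('f')(3, 3), Function('p')(-6)), Function('E')(Add(1, Mul(-1, 0)))) = Mul(Mul(3, 4), Mul(3, Pow(Add(21, Add(1, Mul(-1, 0))), -1))) = Mul(12, Mul(3, Pow(Add(21, Add(1, 0)), -1))) = Mul(12, Mul(3, Pow(Add(21, 1), -1))) = Mul(12, Mul(3, Pow(22, -1))) = Mul(12, Mul(3, Rational(1, 22))) = Mul(12, Rational(3, 22)) = Rational(18, 11)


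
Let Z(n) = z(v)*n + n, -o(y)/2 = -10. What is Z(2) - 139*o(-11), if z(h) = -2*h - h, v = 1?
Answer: -2784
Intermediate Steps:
o(y) = 20 (o(y) = -2*(-10) = 20)
z(h) = -3*h
Z(n) = -2*n (Z(n) = (-3*1)*n + n = -3*n + n = -2*n)
Z(2) - 139*o(-11) = -2*2 - 139*20 = -4 - 2780 = -2784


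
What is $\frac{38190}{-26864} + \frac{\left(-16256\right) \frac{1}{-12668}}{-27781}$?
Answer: $- \frac{1680079031213}{1181779959464} \approx -1.4217$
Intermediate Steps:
$\frac{38190}{-26864} + \frac{\left(-16256\right) \frac{1}{-12668}}{-27781} = 38190 \left(- \frac{1}{26864}\right) + \left(-16256\right) \left(- \frac{1}{12668}\right) \left(- \frac{1}{27781}\right) = - \frac{19095}{13432} + \frac{4064}{3167} \left(- \frac{1}{27781}\right) = - \frac{19095}{13432} - \frac{4064}{87982427} = - \frac{1680079031213}{1181779959464}$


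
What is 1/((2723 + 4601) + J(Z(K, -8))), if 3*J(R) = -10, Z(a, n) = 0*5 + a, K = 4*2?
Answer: 3/21962 ≈ 0.00013660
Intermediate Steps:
K = 8
Z(a, n) = a (Z(a, n) = 0 + a = a)
J(R) = -10/3 (J(R) = (1/3)*(-10) = -10/3)
1/((2723 + 4601) + J(Z(K, -8))) = 1/((2723 + 4601) - 10/3) = 1/(7324 - 10/3) = 1/(21962/3) = 3/21962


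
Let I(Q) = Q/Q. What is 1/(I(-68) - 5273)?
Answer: -1/5272 ≈ -0.00018968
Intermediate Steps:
I(Q) = 1
1/(I(-68) - 5273) = 1/(1 - 5273) = 1/(-5272) = -1/5272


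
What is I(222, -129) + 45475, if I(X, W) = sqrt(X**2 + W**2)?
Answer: 45475 + 15*sqrt(293) ≈ 45732.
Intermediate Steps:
I(X, W) = sqrt(W**2 + X**2)
I(222, -129) + 45475 = sqrt((-129)**2 + 222**2) + 45475 = sqrt(16641 + 49284) + 45475 = sqrt(65925) + 45475 = 15*sqrt(293) + 45475 = 45475 + 15*sqrt(293)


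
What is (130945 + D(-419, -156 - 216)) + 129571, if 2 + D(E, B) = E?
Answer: 260095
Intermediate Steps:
D(E, B) = -2 + E
(130945 + D(-419, -156 - 216)) + 129571 = (130945 + (-2 - 419)) + 129571 = (130945 - 421) + 129571 = 130524 + 129571 = 260095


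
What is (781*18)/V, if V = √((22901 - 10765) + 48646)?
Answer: 7029*√60782/30391 ≈ 57.021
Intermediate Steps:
V = √60782 (V = √(12136 + 48646) = √60782 ≈ 246.54)
(781*18)/V = (781*18)/(√60782) = 14058*(√60782/60782) = 7029*√60782/30391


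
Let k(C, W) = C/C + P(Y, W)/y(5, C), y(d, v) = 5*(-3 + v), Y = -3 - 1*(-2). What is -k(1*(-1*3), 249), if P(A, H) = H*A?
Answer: -93/10 ≈ -9.3000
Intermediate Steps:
Y = -1 (Y = -3 + 2 = -1)
P(A, H) = A*H
y(d, v) = -15 + 5*v
k(C, W) = 1 - W/(-15 + 5*C) (k(C, W) = C/C + (-W)/(-15 + 5*C) = 1 - W/(-15 + 5*C))
-k(1*(-1*3), 249) = -(-3 + 1*(-1*3) - ⅕*249)/(-3 + 1*(-1*3)) = -(-3 + 1*(-3) - 249/5)/(-3 + 1*(-3)) = -(-3 - 3 - 249/5)/(-3 - 3) = -(-279)/((-6)*5) = -(-1)*(-279)/(6*5) = -1*93/10 = -93/10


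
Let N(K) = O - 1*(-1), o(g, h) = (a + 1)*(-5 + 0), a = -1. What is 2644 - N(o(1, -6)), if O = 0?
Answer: 2643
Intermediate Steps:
o(g, h) = 0 (o(g, h) = (-1 + 1)*(-5 + 0) = 0*(-5) = 0)
N(K) = 1 (N(K) = 0 - 1*(-1) = 0 + 1 = 1)
2644 - N(o(1, -6)) = 2644 - 1*1 = 2644 - 1 = 2643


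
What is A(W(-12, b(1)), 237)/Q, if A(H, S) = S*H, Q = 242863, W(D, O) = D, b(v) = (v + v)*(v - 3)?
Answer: -2844/242863 ≈ -0.011710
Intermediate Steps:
b(v) = 2*v*(-3 + v) (b(v) = (2*v)*(-3 + v) = 2*v*(-3 + v))
A(H, S) = H*S
A(W(-12, b(1)), 237)/Q = -12*237/242863 = -2844*1/242863 = -2844/242863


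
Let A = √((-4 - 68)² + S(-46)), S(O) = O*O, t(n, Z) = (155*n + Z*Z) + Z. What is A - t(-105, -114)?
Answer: 3393 + 10*√73 ≈ 3478.4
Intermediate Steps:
t(n, Z) = Z + Z² + 155*n (t(n, Z) = (155*n + Z²) + Z = (Z² + 155*n) + Z = Z + Z² + 155*n)
S(O) = O²
A = 10*√73 (A = √((-4 - 68)² + (-46)²) = √((-72)² + 2116) = √(5184 + 2116) = √7300 = 10*√73 ≈ 85.440)
A - t(-105, -114) = 10*√73 - (-114 + (-114)² + 155*(-105)) = 10*√73 - (-114 + 12996 - 16275) = 10*√73 - 1*(-3393) = 10*√73 + 3393 = 3393 + 10*√73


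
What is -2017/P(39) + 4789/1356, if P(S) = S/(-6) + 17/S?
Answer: 215599253/641388 ≈ 336.15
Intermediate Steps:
P(S) = 17/S - S/6 (P(S) = S*(-⅙) + 17/S = -S/6 + 17/S = 17/S - S/6)
-2017/P(39) + 4789/1356 = -2017/(17/39 - ⅙*39) + 4789/1356 = -2017/(17*(1/39) - 13/2) + 4789*(1/1356) = -2017/(17/39 - 13/2) + 4789/1356 = -2017/(-473/78) + 4789/1356 = -2017*(-78/473) + 4789/1356 = 157326/473 + 4789/1356 = 215599253/641388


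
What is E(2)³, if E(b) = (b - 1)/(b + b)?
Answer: 1/64 ≈ 0.015625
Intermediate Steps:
E(b) = (-1 + b)/(2*b) (E(b) = (-1 + b)/((2*b)) = (-1 + b)*(1/(2*b)) = (-1 + b)/(2*b))
E(2)³ = ((½)*(-1 + 2)/2)³ = ((½)*(½)*1)³ = (¼)³ = 1/64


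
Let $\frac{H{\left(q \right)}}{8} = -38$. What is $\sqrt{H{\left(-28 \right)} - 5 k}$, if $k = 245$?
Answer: $i \sqrt{1529} \approx 39.102 i$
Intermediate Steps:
$H{\left(q \right)} = -304$ ($H{\left(q \right)} = 8 \left(-38\right) = -304$)
$\sqrt{H{\left(-28 \right)} - 5 k} = \sqrt{-304 - 1225} = \sqrt{-1529} = i \sqrt{1529}$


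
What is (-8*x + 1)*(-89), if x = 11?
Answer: 7743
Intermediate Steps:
(-8*x + 1)*(-89) = (-8*11 + 1)*(-89) = (-88 + 1)*(-89) = -87*(-89) = 7743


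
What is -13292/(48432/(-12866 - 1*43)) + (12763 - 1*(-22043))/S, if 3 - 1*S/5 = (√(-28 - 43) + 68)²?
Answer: 26222667078387/7404619148 + 394468*I*√71/9173215 ≈ 3541.4 + 0.36234*I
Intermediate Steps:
S = 15 - 5*(68 + I*√71)² (S = 15 - 5*(√(-28 - 43) + 68)² = 15 - 5*(√(-71) + 68)² = 15 - 5*(I*√71 + 68)² = 15 - 5*(68 + I*√71)² ≈ -22750.0 - 5729.8*I)
-13292/(48432/(-12866 - 1*43)) + (12763 - 1*(-22043))/S = -13292/(48432/(-12866 - 1*43)) + (12763 - 1*(-22043))/(-22750 - 680*I*√71) = -13292/(48432/(-12866 - 43)) + (12763 + 22043)/(-22750 - 680*I*√71) = -13292/(48432/(-12909)) + 34806/(-22750 - 680*I*√71) = -13292/(48432*(-1/12909)) + 34806/(-22750 - 680*I*√71) = -13292/(-16144/4303) + 34806/(-22750 - 680*I*√71) = -13292*(-4303/16144) + 34806/(-22750 - 680*I*√71) = 14298869/4036 + 34806/(-22750 - 680*I*√71)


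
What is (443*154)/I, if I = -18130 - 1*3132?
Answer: -34111/10631 ≈ -3.2086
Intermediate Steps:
I = -21262 (I = -18130 - 3132 = -21262)
(443*154)/I = (443*154)/(-21262) = 68222*(-1/21262) = -34111/10631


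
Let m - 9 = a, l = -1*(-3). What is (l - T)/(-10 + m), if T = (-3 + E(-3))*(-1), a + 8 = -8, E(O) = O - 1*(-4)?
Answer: -1/17 ≈ -0.058824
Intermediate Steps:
l = 3
E(O) = 4 + O (E(O) = O + 4 = 4 + O)
a = -16 (a = -8 - 8 = -16)
m = -7 (m = 9 - 16 = -7)
T = 2 (T = (-3 + (4 - 3))*(-1) = (-3 + 1)*(-1) = -2*(-1) = 2)
(l - T)/(-10 + m) = (3 - 1*2)/(-10 - 7) = (3 - 2)/(-17) = -1/17*1 = -1/17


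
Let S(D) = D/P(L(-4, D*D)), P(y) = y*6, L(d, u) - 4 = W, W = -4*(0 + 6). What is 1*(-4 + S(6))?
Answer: -81/20 ≈ -4.0500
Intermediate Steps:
W = -24 (W = -4*6 = -24)
L(d, u) = -20 (L(d, u) = 4 - 24 = -20)
P(y) = 6*y
S(D) = -D/120 (S(D) = D/((6*(-20))) = D/(-120) = D*(-1/120) = -D/120)
1*(-4 + S(6)) = 1*(-4 - 1/120*6) = 1*(-4 - 1/20) = 1*(-81/20) = -81/20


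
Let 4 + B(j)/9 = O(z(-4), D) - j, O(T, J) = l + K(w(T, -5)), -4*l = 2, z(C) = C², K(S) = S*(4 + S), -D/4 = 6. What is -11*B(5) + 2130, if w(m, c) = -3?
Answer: 6735/2 ≈ 3367.5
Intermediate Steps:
D = -24 (D = -4*6 = -24)
l = -½ (l = -¼*2 = -½ ≈ -0.50000)
O(T, J) = -7/2 (O(T, J) = -½ - 3*(4 - 3) = -½ - 3*1 = -½ - 3 = -7/2)
B(j) = -135/2 - 9*j (B(j) = -36 + 9*(-7/2 - j) = -36 + (-63/2 - 9*j) = -135/2 - 9*j)
-11*B(5) + 2130 = -11*(-135/2 - 9*5) + 2130 = -11*(-135/2 - 45) + 2130 = -11*(-225/2) + 2130 = 2475/2 + 2130 = 6735/2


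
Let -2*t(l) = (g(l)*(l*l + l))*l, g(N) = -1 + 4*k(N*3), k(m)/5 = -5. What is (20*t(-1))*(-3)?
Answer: 0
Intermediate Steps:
k(m) = -25 (k(m) = 5*(-5) = -25)
g(N) = -101 (g(N) = -1 + 4*(-25) = -1 - 100 = -101)
t(l) = -l*(-101*l - 101*l²)/2 (t(l) = -(-101*(l*l + l))*l/2 = -(-101*(l² + l))*l/2 = -(-101*(l + l²))*l/2 = -(-101*l - 101*l²)*l/2 = -l*(-101*l - 101*l²)/2)
(20*t(-1))*(-3) = (20*((101/2)*(-1)²*(1 - 1)))*(-3) = (20*((101/2)*1*0))*(-3) = (20*0)*(-3) = 0*(-3) = 0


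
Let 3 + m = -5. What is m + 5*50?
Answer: 242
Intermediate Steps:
m = -8 (m = -3 - 5 = -8)
m + 5*50 = -8 + 5*50 = -8 + 250 = 242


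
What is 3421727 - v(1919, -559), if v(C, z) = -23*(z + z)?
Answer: 3396013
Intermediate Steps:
v(C, z) = -46*z
3421727 - v(1919, -559) = 3421727 - (-46)*(-559) = 3421727 - 1*25714 = 3421727 - 25714 = 3396013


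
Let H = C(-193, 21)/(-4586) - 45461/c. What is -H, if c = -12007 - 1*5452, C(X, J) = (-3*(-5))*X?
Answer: -19925227/6158998 ≈ -3.2351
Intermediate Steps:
C(X, J) = 15*X
c = -17459 (c = -12007 - 5452 = -17459)
H = 19925227/6158998 (H = (15*(-193))/(-4586) - 45461/(-17459) = -2895*(-1/4586) - 45461*(-1/17459) = 2895/4586 + 3497/1343 = 19925227/6158998 ≈ 3.2351)
-H = -1*19925227/6158998 = -19925227/6158998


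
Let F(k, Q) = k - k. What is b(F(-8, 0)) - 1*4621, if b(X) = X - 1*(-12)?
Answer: -4609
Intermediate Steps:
F(k, Q) = 0
b(X) = 12 + X (b(X) = X + 12 = 12 + X)
b(F(-8, 0)) - 1*4621 = (12 + 0) - 1*4621 = 12 - 4621 = -4609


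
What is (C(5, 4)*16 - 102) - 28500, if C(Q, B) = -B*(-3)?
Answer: -28410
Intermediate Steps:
C(Q, B) = 3*B
(C(5, 4)*16 - 102) - 28500 = ((3*4)*16 - 102) - 28500 = (12*16 - 102) - 28500 = (192 - 102) - 28500 = 90 - 28500 = -28410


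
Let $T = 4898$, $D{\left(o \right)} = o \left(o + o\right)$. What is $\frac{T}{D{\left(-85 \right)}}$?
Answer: $\frac{2449}{7225} \approx 0.33896$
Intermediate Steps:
$D{\left(o \right)} = 2 o^{2}$ ($D{\left(o \right)} = o 2 o = 2 o^{2}$)
$\frac{T}{D{\left(-85 \right)}} = \frac{4898}{2 \left(-85\right)^{2}} = \frac{4898}{2 \cdot 7225} = \frac{4898}{14450} = 4898 \cdot \frac{1}{14450} = \frac{2449}{7225}$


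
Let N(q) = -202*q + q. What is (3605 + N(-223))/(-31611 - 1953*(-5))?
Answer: -24214/10923 ≈ -2.2168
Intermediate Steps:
N(q) = -201*q
(3605 + N(-223))/(-31611 - 1953*(-5)) = (3605 - 201*(-223))/(-31611 - 1953*(-5)) = (3605 + 44823)/(-31611 + 9765) = 48428/(-21846) = 48428*(-1/21846) = -24214/10923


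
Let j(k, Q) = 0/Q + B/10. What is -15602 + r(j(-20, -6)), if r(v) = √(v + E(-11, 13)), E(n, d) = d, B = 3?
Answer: -15602 + √1330/10 ≈ -15598.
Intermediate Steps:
j(k, Q) = 3/10 (j(k, Q) = 0/Q + 3/10 = 0 + 3*(⅒) = 0 + 3/10 = 3/10)
r(v) = √(13 + v) (r(v) = √(v + 13) = √(13 + v))
-15602 + r(j(-20, -6)) = -15602 + √(13 + 3/10) = -15602 + √(133/10) = -15602 + √1330/10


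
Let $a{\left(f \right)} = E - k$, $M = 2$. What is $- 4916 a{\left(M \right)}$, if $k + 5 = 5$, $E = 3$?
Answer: $-14748$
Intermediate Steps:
$k = 0$ ($k = -5 + 5 = 0$)
$a{\left(f \right)} = 3$ ($a{\left(f \right)} = 3 - 0 = 3 + 0 = 3$)
$- 4916 a{\left(M \right)} = \left(-4916\right) 3 = -14748$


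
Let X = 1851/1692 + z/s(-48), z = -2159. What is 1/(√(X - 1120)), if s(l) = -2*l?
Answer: -4*I*√161365946/1716659 ≈ -0.029599*I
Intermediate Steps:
X = -32179/1504 (X = 1851/1692 - 2159/((-2*(-48))) = 1851*(1/1692) - 2159/96 = 617/564 - 2159*1/96 = 617/564 - 2159/96 = -32179/1504 ≈ -21.396)
1/(√(X - 1120)) = 1/(√(-32179/1504 - 1120)) = 1/(√(-1716659/1504)) = 1/(I*√161365946/376) = -4*I*√161365946/1716659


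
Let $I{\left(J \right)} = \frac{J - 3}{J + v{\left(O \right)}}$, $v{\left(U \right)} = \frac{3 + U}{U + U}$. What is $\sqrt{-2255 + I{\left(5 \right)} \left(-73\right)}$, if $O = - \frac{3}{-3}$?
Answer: $\frac{i \sqrt{111517}}{7} \approx 47.706 i$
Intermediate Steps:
$O = 1$ ($O = \left(-3\right) \left(- \frac{1}{3}\right) = 1$)
$v{\left(U \right)} = \frac{3 + U}{2 U}$
$I{\left(J \right)} = \frac{-3 + J}{2 + J}$ ($I{\left(J \right)} = \frac{J - 3}{J + \frac{3 + 1}{2 \cdot 1}} = \frac{-3 + J}{J + \frac{1}{2} \cdot 1 \cdot 4} = \frac{-3 + J}{J + 2} = \frac{-3 + J}{2 + J}$)
$\sqrt{-2255 + I{\left(5 \right)} \left(-73\right)} = \sqrt{-2255 + \frac{-3 + 5}{2 + 5} \left(-73\right)} = \sqrt{-2255 + \frac{1}{7} \cdot 2 \left(-73\right)} = \sqrt{-2255 + \frac{2}{7} \left(-73\right)} = \sqrt{-2255 - \frac{146}{7}} = \sqrt{- \frac{15931}{7}} = \frac{i \sqrt{111517}}{7}$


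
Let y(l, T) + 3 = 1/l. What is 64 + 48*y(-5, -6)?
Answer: -448/5 ≈ -89.600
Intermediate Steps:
y(l, T) = -3 + 1/l
64 + 48*y(-5, -6) = 64 + 48*(-3 + 1/(-5)) = 64 + 48*(-3 - 1/5) = 64 + 48*(-16/5) = 64 - 768/5 = -448/5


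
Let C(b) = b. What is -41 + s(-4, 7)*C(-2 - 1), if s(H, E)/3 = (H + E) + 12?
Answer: -176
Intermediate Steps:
s(H, E) = 36 + 3*E + 3*H (s(H, E) = 3*((H + E) + 12) = 3*((E + H) + 12) = 3*(12 + E + H) = 36 + 3*E + 3*H)
-41 + s(-4, 7)*C(-2 - 1) = -41 + (36 + 3*7 + 3*(-4))*(-2 - 1) = -41 + (36 + 21 - 12)*(-3) = -41 + 45*(-3) = -41 - 135 = -176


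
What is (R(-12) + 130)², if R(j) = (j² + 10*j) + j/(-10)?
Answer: 602176/25 ≈ 24087.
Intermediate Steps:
R(j) = j² + 99*j/10 (R(j) = (j² + 10*j) + j*(-⅒) = (j² + 10*j) - j/10 = j² + 99*j/10)
(R(-12) + 130)² = ((⅒)*(-12)*(99 + 10*(-12)) + 130)² = ((⅒)*(-12)*(99 - 120) + 130)² = ((⅒)*(-12)*(-21) + 130)² = (126/5 + 130)² = (776/5)² = 602176/25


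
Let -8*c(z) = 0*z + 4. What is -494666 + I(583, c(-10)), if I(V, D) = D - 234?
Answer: -989801/2 ≈ -4.9490e+5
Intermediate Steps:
c(z) = -½ (c(z) = -(0*z + 4)/8 = -(0 + 4)/8 = -⅛*4 = -½)
I(V, D) = -234 + D
-494666 + I(583, c(-10)) = -494666 + (-234 - ½) = -494666 - 469/2 = -989801/2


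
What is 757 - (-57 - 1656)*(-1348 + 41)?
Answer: -2238134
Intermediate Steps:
757 - (-57 - 1656)*(-1348 + 41) = 757 - (-1713)*(-1307) = 757 - 1*2238891 = 757 - 2238891 = -2238134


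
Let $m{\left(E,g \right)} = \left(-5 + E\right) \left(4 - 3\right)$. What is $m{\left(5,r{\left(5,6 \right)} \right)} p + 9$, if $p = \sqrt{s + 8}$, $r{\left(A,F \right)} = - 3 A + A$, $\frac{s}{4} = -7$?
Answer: $9$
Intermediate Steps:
$s = -28$ ($s = 4 \left(-7\right) = -28$)
$r{\left(A,F \right)} = - 2 A$
$m{\left(E,g \right)} = -5 + E$ ($m{\left(E,g \right)} = \left(-5 + E\right) 1 = -5 + E$)
$p = 2 i \sqrt{5}$ ($p = \sqrt{-28 + 8} = \sqrt{-20} = 2 i \sqrt{5} \approx 4.4721 i$)
$m{\left(5,r{\left(5,6 \right)} \right)} p + 9 = \left(-5 + 5\right) 2 i \sqrt{5} + 9 = 0 \cdot 2 i \sqrt{5} + 9 = 0 + 9 = 9$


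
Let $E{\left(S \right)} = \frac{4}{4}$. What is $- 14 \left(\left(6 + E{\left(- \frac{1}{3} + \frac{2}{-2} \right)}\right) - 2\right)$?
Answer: $-70$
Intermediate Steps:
$E{\left(S \right)} = 1$ ($E{\left(S \right)} = 4 \cdot \frac{1}{4} = 1$)
$- 14 \left(\left(6 + E{\left(- \frac{1}{3} + \frac{2}{-2} \right)}\right) - 2\right) = - 14 \left(\left(6 + 1\right) - 2\right) = - 14 \left(7 - 2\right) = \left(-14\right) 5 = -70$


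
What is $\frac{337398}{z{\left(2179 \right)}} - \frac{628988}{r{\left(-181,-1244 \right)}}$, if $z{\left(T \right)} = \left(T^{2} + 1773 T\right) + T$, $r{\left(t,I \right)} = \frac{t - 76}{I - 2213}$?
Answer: $- \frac{18729482680156606}{2213691859} \approx -8.4608 \cdot 10^{6}$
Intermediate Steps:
$r{\left(t,I \right)} = \frac{-76 + t}{-2213 + I}$
$z{\left(T \right)} = T^{2} + 1774 T$
$\frac{337398}{z{\left(2179 \right)}} - \frac{628988}{r{\left(-181,-1244 \right)}} = \frac{337398}{2179 \left(1774 + 2179\right)} - \frac{628988}{\frac{1}{-2213 - 1244} \left(-76 - 181\right)} = \frac{337398}{2179 \cdot 3953} - \frac{628988}{\frac{1}{-3457} \left(-257\right)} = \frac{337398}{8613587} - \frac{628988}{\left(- \frac{1}{3457}\right) \left(-257\right)} = 337398 \cdot \frac{1}{8613587} - \frac{628988}{\frac{257}{3457}} = \frac{337398}{8613587} - \frac{2174411516}{257} = - \frac{18729482680156606}{2213691859}$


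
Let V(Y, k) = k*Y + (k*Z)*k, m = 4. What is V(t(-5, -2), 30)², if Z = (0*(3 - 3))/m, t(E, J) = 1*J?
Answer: 3600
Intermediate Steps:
t(E, J) = J
Z = 0 (Z = (0*(3 - 3))/4 = (0*0)*(¼) = 0*(¼) = 0)
V(Y, k) = Y*k (V(Y, k) = k*Y + (k*0)*k = Y*k + 0*k = Y*k + 0 = Y*k)
V(t(-5, -2), 30)² = (-2*30)² = (-60)² = 3600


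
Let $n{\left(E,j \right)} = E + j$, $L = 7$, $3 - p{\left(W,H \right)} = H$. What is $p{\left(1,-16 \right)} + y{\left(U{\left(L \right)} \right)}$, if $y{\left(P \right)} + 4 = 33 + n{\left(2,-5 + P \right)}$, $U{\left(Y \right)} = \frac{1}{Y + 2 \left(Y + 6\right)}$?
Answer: $\frac{1486}{33} \approx 45.03$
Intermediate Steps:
$p{\left(W,H \right)} = 3 - H$
$U{\left(Y \right)} = \frac{1}{12 + 3 Y}$ ($U{\left(Y \right)} = \frac{1}{Y + 2 \left(6 + Y\right)} = \frac{1}{Y + \left(12 + 2 Y\right)} = \frac{1}{12 + 3 Y}$)
$y{\left(P \right)} = 26 + P$ ($y{\left(P \right)} = -4 + \left(33 + \left(2 + \left(-5 + P\right)\right)\right) = -4 + \left(33 + \left(-3 + P\right)\right) = -4 + \left(30 + P\right) = 26 + P$)
$p{\left(1,-16 \right)} + y{\left(U{\left(L \right)} \right)} = \left(3 - -16\right) + \left(26 + \frac{1}{3 \left(4 + 7\right)}\right) = \left(3 + 16\right) + \left(26 + \frac{1}{3 \cdot 11}\right) = 19 + \left(26 + \frac{1}{3} \cdot \frac{1}{11}\right) = 19 + \left(26 + \frac{1}{33}\right) = 19 + \frac{859}{33} = \frac{1486}{33}$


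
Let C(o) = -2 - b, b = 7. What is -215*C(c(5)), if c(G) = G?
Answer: 1935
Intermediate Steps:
C(o) = -9 (C(o) = -2 - 1*7 = -2 - 7 = -9)
-215*C(c(5)) = -215*(-9) = 1935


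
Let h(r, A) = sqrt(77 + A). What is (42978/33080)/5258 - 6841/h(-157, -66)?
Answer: 21489/86967320 - 6841*sqrt(11)/11 ≈ -2062.6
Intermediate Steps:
(42978/33080)/5258 - 6841/h(-157, -66) = (42978/33080)/5258 - 6841/sqrt(77 - 66) = (42978*(1/33080))*(1/5258) - 6841*sqrt(11)/11 = (21489/16540)*(1/5258) - 6841*sqrt(11)/11 = 21489/86967320 - 6841*sqrt(11)/11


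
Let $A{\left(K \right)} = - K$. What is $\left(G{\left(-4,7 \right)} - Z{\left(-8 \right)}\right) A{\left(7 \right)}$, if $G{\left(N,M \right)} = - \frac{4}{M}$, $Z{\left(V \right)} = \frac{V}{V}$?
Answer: $11$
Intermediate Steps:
$Z{\left(V \right)} = 1$
$\left(G{\left(-4,7 \right)} - Z{\left(-8 \right)}\right) A{\left(7 \right)} = \left(- \frac{4}{7} - 1\right) \left(\left(-1\right) 7\right) = \left(\left(-4\right) \frac{1}{7} - 1\right) \left(-7\right) = \left(- \frac{4}{7} - 1\right) \left(-7\right) = \left(- \frac{11}{7}\right) \left(-7\right) = 11$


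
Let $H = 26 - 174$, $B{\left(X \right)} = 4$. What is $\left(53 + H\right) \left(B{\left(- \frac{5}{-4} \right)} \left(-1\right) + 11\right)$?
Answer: $-665$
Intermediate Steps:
$H = -148$ ($H = 26 - 174 = -148$)
$\left(53 + H\right) \left(B{\left(- \frac{5}{-4} \right)} \left(-1\right) + 11\right) = \left(53 - 148\right) \left(4 \left(-1\right) + 11\right) = - 95 \left(-4 + 11\right) = \left(-95\right) 7 = -665$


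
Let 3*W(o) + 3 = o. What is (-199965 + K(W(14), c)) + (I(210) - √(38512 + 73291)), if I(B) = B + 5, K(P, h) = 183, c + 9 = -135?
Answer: -199567 - √111803 ≈ -1.9990e+5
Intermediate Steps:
W(o) = -1 + o/3
c = -144 (c = -9 - 135 = -144)
I(B) = 5 + B
(-199965 + K(W(14), c)) + (I(210) - √(38512 + 73291)) = (-199965 + 183) + ((5 + 210) - √(38512 + 73291)) = -199782 + (215 - √111803) = -199567 - √111803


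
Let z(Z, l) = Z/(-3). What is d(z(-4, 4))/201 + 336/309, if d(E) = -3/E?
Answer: 29707/27604 ≈ 1.0762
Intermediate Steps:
z(Z, l) = -Z/3 (z(Z, l) = Z*(-⅓) = -Z/3)
d(z(-4, 4))/201 + 336/309 = -3/((-⅓*(-4)))/201 + 336/309 = -3/4/3*(1/201) + 336*(1/309) = -3*¾*(1/201) + 112/103 = -9/4*1/201 + 112/103 = -3/268 + 112/103 = 29707/27604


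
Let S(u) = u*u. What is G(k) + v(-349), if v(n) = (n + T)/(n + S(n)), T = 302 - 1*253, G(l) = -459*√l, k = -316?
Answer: -25/10121 - 918*I*√79 ≈ -0.0024701 - 8159.4*I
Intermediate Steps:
S(u) = u²
T = 49 (T = 302 - 253 = 49)
v(n) = (49 + n)/(n + n²) (v(n) = (n + 49)/(n + n²) = (49 + n)/(n + n²))
G(k) + v(-349) = -918*I*√79 + (49 - 349)/((-349)*(1 - 349)) = -918*I*√79 - 1/349*(-300)/(-348) = -918*I*√79 - 1/349*(-1/348)*(-300) = -918*I*√79 - 25/10121 = -25/10121 - 918*I*√79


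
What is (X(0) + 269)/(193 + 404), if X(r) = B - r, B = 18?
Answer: 287/597 ≈ 0.48074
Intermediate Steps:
X(r) = 18 - r
(X(0) + 269)/(193 + 404) = ((18 - 1*0) + 269)/(193 + 404) = ((18 + 0) + 269)/597 = (18 + 269)*(1/597) = 287*(1/597) = 287/597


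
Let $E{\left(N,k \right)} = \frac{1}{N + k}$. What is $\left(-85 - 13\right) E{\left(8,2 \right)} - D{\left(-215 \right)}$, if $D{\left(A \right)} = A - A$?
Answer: $- \frac{49}{5} \approx -9.8$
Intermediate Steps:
$D{\left(A \right)} = 0$
$\left(-85 - 13\right) E{\left(8,2 \right)} - D{\left(-215 \right)} = \frac{-85 - 13}{8 + 2} - 0 = - \frac{98}{10} + 0 = \left(-98\right) \frac{1}{10} + 0 = - \frac{49}{5} + 0 = - \frac{49}{5}$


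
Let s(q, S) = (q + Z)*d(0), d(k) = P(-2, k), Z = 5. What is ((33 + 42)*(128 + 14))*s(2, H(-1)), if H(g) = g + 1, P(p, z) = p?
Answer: -149100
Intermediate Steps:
d(k) = -2
H(g) = 1 + g
s(q, S) = -10 - 2*q (s(q, S) = (q + 5)*(-2) = (5 + q)*(-2) = -10 - 2*q)
((33 + 42)*(128 + 14))*s(2, H(-1)) = ((33 + 42)*(128 + 14))*(-10 - 2*2) = (75*142)*(-10 - 4) = 10650*(-14) = -149100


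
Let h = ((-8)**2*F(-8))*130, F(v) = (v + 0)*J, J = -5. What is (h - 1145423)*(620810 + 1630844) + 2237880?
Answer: -1829743590562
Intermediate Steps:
F(v) = -5*v (F(v) = (v + 0)*(-5) = v*(-5) = -5*v)
h = 332800 (h = ((-8)**2*(-5*(-8)))*130 = (64*40)*130 = 2560*130 = 332800)
(h - 1145423)*(620810 + 1630844) + 2237880 = (332800 - 1145423)*(620810 + 1630844) + 2237880 = -812623*2251654 + 2237880 = -1829745828442 + 2237880 = -1829743590562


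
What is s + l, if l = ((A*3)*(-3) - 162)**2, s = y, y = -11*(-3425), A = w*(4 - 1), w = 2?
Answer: 84331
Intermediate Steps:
A = 6 (A = 2*(4 - 1) = 2*3 = 6)
y = 37675
s = 37675
l = 46656 (l = ((6*3)*(-3) - 162)**2 = (18*(-3) - 162)**2 = (-54 - 162)**2 = (-216)**2 = 46656)
s + l = 37675 + 46656 = 84331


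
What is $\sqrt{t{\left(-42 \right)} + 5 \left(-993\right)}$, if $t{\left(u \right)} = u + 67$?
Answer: $2 i \sqrt{1235} \approx 70.285 i$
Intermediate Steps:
$t{\left(u \right)} = 67 + u$
$\sqrt{t{\left(-42 \right)} + 5 \left(-993\right)} = \sqrt{\left(67 - 42\right) + 5 \left(-993\right)} = \sqrt{25 - 4965} = \sqrt{-4940} = 2 i \sqrt{1235}$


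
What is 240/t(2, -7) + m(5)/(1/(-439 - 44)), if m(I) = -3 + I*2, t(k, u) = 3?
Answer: -3301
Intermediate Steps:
m(I) = -3 + 2*I
240/t(2, -7) + m(5)/(1/(-439 - 44)) = 240/3 + (-3 + 2*5)/(1/(-439 - 44)) = 240*(⅓) + (-3 + 10)/(1/(-483)) = 80 + 7/(-1/483) = 80 + 7*(-483) = 80 - 3381 = -3301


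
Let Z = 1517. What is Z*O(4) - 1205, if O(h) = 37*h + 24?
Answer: 259719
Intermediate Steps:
O(h) = 24 + 37*h
Z*O(4) - 1205 = 1517*(24 + 37*4) - 1205 = 1517*(24 + 148) - 1205 = 1517*172 - 1205 = 260924 - 1205 = 259719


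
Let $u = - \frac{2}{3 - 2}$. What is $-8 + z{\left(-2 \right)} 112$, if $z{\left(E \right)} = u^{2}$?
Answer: $440$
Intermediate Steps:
$u = -2$ ($u = - \frac{2}{1} = \left(-2\right) 1 = -2$)
$z{\left(E \right)} = 4$ ($z{\left(E \right)} = \left(-2\right)^{2} = 4$)
$-8 + z{\left(-2 \right)} 112 = -8 + 4 \cdot 112 = -8 + 448 = 440$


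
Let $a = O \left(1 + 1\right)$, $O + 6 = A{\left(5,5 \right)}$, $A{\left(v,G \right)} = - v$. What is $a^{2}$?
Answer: $484$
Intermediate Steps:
$O = -11$ ($O = -6 - 5 = -11$)
$a = -22$ ($a = - 11 \left(1 + 1\right) = \left(-11\right) 2 = -22$)
$a^{2} = \left(-22\right)^{2} = 484$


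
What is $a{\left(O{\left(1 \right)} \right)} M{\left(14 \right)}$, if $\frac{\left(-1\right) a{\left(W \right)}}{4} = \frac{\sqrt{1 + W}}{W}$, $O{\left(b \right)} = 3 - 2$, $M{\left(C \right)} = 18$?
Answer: $- 72 \sqrt{2} \approx -101.82$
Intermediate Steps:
$O{\left(b \right)} = 1$
$a{\left(W \right)} = - \frac{4 \sqrt{1 + W}}{W}$ ($a{\left(W \right)} = - 4 \frac{\sqrt{1 + W}}{W} = - \frac{4 \sqrt{1 + W}}{W}$)
$a{\left(O{\left(1 \right)} \right)} M{\left(14 \right)} = - \frac{4 \sqrt{1 + 1}}{1} \cdot 18 = \left(-4\right) 1 \sqrt{2} \cdot 18 = - 4 \sqrt{2} \cdot 18 = - 72 \sqrt{2}$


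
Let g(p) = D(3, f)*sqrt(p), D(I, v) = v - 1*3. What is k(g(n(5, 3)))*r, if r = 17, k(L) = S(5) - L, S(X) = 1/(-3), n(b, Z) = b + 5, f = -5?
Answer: -17/3 + 136*sqrt(10) ≈ 424.40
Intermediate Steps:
D(I, v) = -3 + v (D(I, v) = v - 3 = -3 + v)
n(b, Z) = 5 + b
g(p) = -8*sqrt(p) (g(p) = (-3 - 5)*sqrt(p) = -8*sqrt(p))
S(X) = -1/3
k(L) = -1/3 - L
k(g(n(5, 3)))*r = (-1/3 - (-8)*sqrt(5 + 5))*17 = (-1/3 - (-8)*sqrt(10))*17 = (-1/3 + 8*sqrt(10))*17 = -17/3 + 136*sqrt(10)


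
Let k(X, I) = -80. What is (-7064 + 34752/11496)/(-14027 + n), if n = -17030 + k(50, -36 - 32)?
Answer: 3382208/14914623 ≈ 0.22677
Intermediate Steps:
n = -17110 (n = -17030 - 80 = -17110)
(-7064 + 34752/11496)/(-14027 + n) = (-7064 + 34752/11496)/(-14027 - 17110) = (-7064 + 34752*(1/11496))/(-31137) = (-7064 + 1448/479)*(-1/31137) = -3382208/479*(-1/31137) = 3382208/14914623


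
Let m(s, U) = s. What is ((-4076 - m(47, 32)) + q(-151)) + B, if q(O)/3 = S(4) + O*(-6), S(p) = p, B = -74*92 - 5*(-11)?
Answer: -8146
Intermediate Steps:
B = -6753 (B = -6808 + 55 = -6753)
q(O) = 12 - 18*O (q(O) = 3*(4 + O*(-6)) = 3*(4 - 6*O) = 12 - 18*O)
((-4076 - m(47, 32)) + q(-151)) + B = ((-4076 - 1*47) + (12 - 18*(-151))) - 6753 = ((-4076 - 47) + (12 + 2718)) - 6753 = (-4123 + 2730) - 6753 = -1393 - 6753 = -8146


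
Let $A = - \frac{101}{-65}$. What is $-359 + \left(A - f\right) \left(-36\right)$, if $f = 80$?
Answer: $\frac{160229}{65} \approx 2465.1$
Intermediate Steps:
$A = \frac{101}{65}$ ($A = \left(-101\right) \left(- \frac{1}{65}\right) = \frac{101}{65} \approx 1.5538$)
$-359 + \left(A - f\right) \left(-36\right) = -359 + \left(\frac{101}{65} - 80\right) \left(-36\right) = -359 - - \frac{183564}{65} = -359 + \frac{183564}{65} = \frac{160229}{65}$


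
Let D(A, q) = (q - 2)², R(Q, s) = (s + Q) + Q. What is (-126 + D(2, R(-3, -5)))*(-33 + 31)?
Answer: -86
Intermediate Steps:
R(Q, s) = s + 2*Q (R(Q, s) = (Q + s) + Q = s + 2*Q)
D(A, q) = (-2 + q)²
(-126 + D(2, R(-3, -5)))*(-33 + 31) = (-126 + (-2 + (-5 + 2*(-3)))²)*(-33 + 31) = (-126 + (-2 + (-5 - 6))²)*(-2) = (-126 + (-2 - 11)²)*(-2) = (-126 + (-13)²)*(-2) = (-126 + 169)*(-2) = 43*(-2) = -86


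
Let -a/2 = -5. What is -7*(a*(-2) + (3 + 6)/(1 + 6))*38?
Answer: 4978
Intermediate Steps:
a = 10 (a = -2*(-5) = 10)
-7*(a*(-2) + (3 + 6)/(1 + 6))*38 = -7*(10*(-2) + (3 + 6)/(1 + 6))*38 = -7*(-20 + 9/7)*38 = -7*(-131/7)*38 = 131*38 = 4978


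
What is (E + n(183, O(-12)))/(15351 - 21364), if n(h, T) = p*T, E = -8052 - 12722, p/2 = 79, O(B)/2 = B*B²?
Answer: 566822/6013 ≈ 94.266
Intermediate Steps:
O(B) = 2*B³ (O(B) = 2*(B*B²) = 2*B³)
p = 158 (p = 2*79 = 158)
E = -20774
n(h, T) = 158*T
(E + n(183, O(-12)))/(15351 - 21364) = (-20774 + 158*(2*(-12)³))/(15351 - 21364) = (-20774 + 158*(2*(-1728)))/(-6013) = (-20774 + 158*(-3456))*(-1/6013) = (-20774 - 546048)*(-1/6013) = -566822*(-1/6013) = 566822/6013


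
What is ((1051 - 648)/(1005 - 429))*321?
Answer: 43121/192 ≈ 224.59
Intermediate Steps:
((1051 - 648)/(1005 - 429))*321 = (403/576)*321 = 43121/192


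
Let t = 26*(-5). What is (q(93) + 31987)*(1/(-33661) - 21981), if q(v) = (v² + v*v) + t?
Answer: -36369904536510/33661 ≈ -1.0805e+9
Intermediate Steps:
t = -130
q(v) = -130 + 2*v² (q(v) = (v² + v*v) - 130 = (v² + v²) - 130 = 2*v² - 130 = -130 + 2*v²)
(q(93) + 31987)*(1/(-33661) - 21981) = ((-130 + 2*93²) + 31987)*(1/(-33661) - 21981) = ((-130 + 2*8649) + 31987)*(-1/33661 - 21981) = ((-130 + 17298) + 31987)*(-739902442/33661) = (17168 + 31987)*(-739902442/33661) = 49155*(-739902442/33661) = -36369904536510/33661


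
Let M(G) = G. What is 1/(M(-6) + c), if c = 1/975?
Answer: -975/5849 ≈ -0.16670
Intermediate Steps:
c = 1/975 ≈ 0.0010256
1/(M(-6) + c) = 1/(-6 + 1/975) = 1/(-5849/975) = -975/5849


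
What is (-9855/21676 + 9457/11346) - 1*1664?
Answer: -204572077921/122967948 ≈ -1663.6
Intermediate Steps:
(-9855/21676 + 9457/11346) - 1*1664 = (-9855*1/21676 + 9457*(1/11346)) - 1664 = (-9855/21676 + 9457/11346) - 1664 = 46587551/122967948 - 1664 = -204572077921/122967948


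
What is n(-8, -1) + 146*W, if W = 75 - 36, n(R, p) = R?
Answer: 5686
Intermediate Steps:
W = 39
n(-8, -1) + 146*W = -8 + 146*39 = -8 + 5694 = 5686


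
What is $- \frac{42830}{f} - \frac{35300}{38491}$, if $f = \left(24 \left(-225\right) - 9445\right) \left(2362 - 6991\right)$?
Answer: $- \frac{485475299206}{529001096991} \approx -0.91772$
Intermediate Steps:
$f = 68717505$ ($f = \left(-5400 - 9445\right) \left(-4629\right) = \left(-14845\right) \left(-4629\right) = 68717505$)
$- \frac{42830}{f} - \frac{35300}{38491} = - \frac{42830}{68717505} - \frac{35300}{38491} = \left(-42830\right) \frac{1}{68717505} - \frac{35300}{38491} = - \frac{8566}{13743501} - \frac{35300}{38491} = - \frac{485475299206}{529001096991}$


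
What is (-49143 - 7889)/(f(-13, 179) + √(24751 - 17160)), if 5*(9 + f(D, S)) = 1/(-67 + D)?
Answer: -82148892800/1201592799 - 9125120000*√7591/1201592799 ≈ -730.02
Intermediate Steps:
f(D, S) = -9 + 1/(5*(-67 + D))
(-49143 - 7889)/(f(-13, 179) + √(24751 - 17160)) = (-49143 - 7889)/((3016 - 45*(-13))/(5*(-67 - 13)) + √(24751 - 17160)) = -57032/((⅕)*(3016 + 585)/(-80) + √7591) = -57032/((⅕)*(-1/80)*3601 + √7591) = -57032/(-3601/400 + √7591)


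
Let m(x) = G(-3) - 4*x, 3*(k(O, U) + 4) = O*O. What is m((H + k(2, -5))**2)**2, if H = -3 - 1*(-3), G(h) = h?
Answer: 80089/81 ≈ 988.75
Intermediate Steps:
H = 0 (H = -3 + 3 = 0)
k(O, U) = -4 + O**2/3 (k(O, U) = -4 + (O*O)/3 = -4 + O**2/3)
m(x) = -3 - 4*x
m((H + k(2, -5))**2)**2 = (-3 - 4*(0 + (-4 + (1/3)*2**2))**2)**2 = (-3 - 4*(0 + (-4 + (1/3)*4))**2)**2 = (-3 - 4*(0 + (-4 + 4/3))**2)**2 = (-3 - 4*(0 - 8/3)**2)**2 = (-3 - 4*(-8/3)**2)**2 = (-3 - 4*64/9)**2 = (-3 - 256/9)**2 = (-283/9)**2 = 80089/81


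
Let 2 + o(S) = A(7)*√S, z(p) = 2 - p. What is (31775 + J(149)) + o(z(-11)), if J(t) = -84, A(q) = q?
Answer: 31689 + 7*√13 ≈ 31714.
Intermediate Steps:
o(S) = -2 + 7*√S
(31775 + J(149)) + o(z(-11)) = (31775 - 84) + (-2 + 7*√(2 - 1*(-11))) = 31691 + (-2 + 7*√(2 + 11)) = 31691 + (-2 + 7*√13) = 31689 + 7*√13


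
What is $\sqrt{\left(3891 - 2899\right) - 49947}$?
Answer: $i \sqrt{48955} \approx 221.26 i$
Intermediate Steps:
$\sqrt{\left(3891 - 2899\right) - 49947} = \sqrt{992 - 49947} = \sqrt{-48955} = i \sqrt{48955}$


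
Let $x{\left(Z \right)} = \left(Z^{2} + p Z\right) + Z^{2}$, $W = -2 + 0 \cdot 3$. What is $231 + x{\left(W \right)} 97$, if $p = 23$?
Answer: $-3455$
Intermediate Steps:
$W = -2$ ($W = -2 + 0 = -2$)
$x{\left(Z \right)} = 2 Z^{2} + 23 Z$ ($x{\left(Z \right)} = \left(Z^{2} + 23 Z\right) + Z^{2} = 2 Z^{2} + 23 Z$)
$231 + x{\left(W \right)} 97 = 231 + - 2 \left(23 + 2 \left(-2\right)\right) 97 = 231 + - 2 \left(23 - 4\right) 97 = 231 + \left(-2\right) 19 \cdot 97 = 231 - 3686 = -3455$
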